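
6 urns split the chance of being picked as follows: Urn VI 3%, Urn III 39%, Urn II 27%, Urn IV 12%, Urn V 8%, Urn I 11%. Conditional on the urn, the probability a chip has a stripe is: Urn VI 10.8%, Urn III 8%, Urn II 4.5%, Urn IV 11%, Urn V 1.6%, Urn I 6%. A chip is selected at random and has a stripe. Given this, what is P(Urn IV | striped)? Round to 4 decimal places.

Compute prior × likelihood for every hypothesis:
  Urn VI: 0.03 × 0.108 = 0.00324
  Urn III: 0.39 × 0.08 = 0.0312
  Urn II: 0.27 × 0.045 = 0.01215
  Urn IV: 0.12 × 0.11 = 0.0132
  Urn V: 0.08 × 0.016 = 0.00128
  Urn I: 0.11 × 0.06 = 0.0066
Normalizing constant = 0.06767.
P(Urn IV | evidence) = 0.0132 / 0.06767 ≈ 0.1951.

0.1951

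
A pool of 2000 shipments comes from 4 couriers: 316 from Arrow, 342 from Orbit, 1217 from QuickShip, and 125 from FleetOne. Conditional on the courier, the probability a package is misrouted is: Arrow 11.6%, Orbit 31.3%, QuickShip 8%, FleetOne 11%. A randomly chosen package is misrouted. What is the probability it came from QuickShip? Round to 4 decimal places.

0.3821

By Bayes' rule, posterior ∝ prior × likelihood:
  Arrow: 0.158 × 0.116 = 0.018328
  Orbit: 0.171 × 0.313 = 0.053523
  QuickShip: 0.6085 × 0.08 = 0.04868
  FleetOne: 0.0625 × 0.11 = 0.006875
Sum = 0.127406.
P(QuickShip | evidence) = 0.04868 / 0.127406 ≈ 0.3821.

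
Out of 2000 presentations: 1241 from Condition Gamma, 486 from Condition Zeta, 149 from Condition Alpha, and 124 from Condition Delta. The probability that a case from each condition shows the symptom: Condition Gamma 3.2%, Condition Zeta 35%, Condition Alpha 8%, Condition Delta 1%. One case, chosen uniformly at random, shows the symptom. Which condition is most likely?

Unnormalized posteriors (prior × likelihood):
  Condition Gamma: 0.6205 × 0.032 = 0.019856
  Condition Zeta: 0.243 × 0.35 = 0.08505
  Condition Alpha: 0.0745 × 0.08 = 0.00596
  Condition Delta: 0.062 × 0.01 = 0.00062
Normalizing constant = 0.111486.
Largest term belongs to Condition Zeta, so Condition Zeta is most probable.

Condition Zeta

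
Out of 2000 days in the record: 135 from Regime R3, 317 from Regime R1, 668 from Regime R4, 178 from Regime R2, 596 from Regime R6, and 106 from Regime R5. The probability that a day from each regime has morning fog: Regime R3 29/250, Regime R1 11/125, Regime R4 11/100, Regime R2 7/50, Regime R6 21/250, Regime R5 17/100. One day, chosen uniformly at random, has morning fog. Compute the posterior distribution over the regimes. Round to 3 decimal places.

Compute prior × likelihood for every hypothesis:
  Regime R3: 0.0675 × 0.116 = 0.00783
  Regime R1: 0.1585 × 0.088 = 0.013948
  Regime R4: 0.334 × 0.11 = 0.03674
  Regime R2: 0.089 × 0.14 = 0.01246
  Regime R6: 0.298 × 0.084 = 0.025032
  Regime R5: 0.053 × 0.17 = 0.00901
Normalizing constant = 0.10502.
P(Regime R3 | fog) = 0.00783/0.10502 ≈ 0.075
P(Regime R1 | fog) = 0.013948/0.10502 ≈ 0.133
P(Regime R4 | fog) = 0.03674/0.10502 ≈ 0.350
P(Regime R2 | fog) = 0.01246/0.10502 ≈ 0.119
P(Regime R6 | fog) = 0.025032/0.10502 ≈ 0.238
P(Regime R5 | fog) = 0.00901/0.10502 ≈ 0.086
(Check: 0.075+0.133+0.350+0.119+0.238+0.086 = 1.001.)

Regime R3 0.075, Regime R1 0.133, Regime R4 0.350, Regime R2 0.119, Regime R6 0.238, Regime R5 0.086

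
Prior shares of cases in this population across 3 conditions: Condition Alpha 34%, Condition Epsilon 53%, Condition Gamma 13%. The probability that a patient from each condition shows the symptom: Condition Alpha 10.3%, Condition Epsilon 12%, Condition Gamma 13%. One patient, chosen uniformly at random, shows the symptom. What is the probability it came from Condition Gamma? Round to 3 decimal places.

Compute prior × likelihood for every hypothesis:
  Condition Alpha: 0.34 × 0.103 = 0.03502
  Condition Epsilon: 0.53 × 0.12 = 0.0636
  Condition Gamma: 0.13 × 0.13 = 0.0169
Sum = 0.11552.
P(Condition Gamma | evidence) = 0.0169 / 0.11552 ≈ 0.146.

0.146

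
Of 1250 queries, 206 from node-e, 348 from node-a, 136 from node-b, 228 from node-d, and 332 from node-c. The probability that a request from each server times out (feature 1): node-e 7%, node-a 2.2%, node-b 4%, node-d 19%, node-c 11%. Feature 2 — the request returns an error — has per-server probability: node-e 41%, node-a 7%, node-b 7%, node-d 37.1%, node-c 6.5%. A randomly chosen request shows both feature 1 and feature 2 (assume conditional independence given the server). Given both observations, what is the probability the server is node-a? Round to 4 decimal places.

Prior × likelihood for each hypothesis:
  node-e: 0.1648 × 0.07 × 0.41 = 0.00472976
  node-a: 0.2784 × 0.022 × 0.07 = 0.000428736
  node-b: 0.1088 × 0.04 × 0.07 = 0.00030464
  node-d: 0.1824 × 0.19 × 0.371 = 0.012857376
  node-c: 0.2656 × 0.11 × 0.065 = 0.00189904
Sum = 0.020219552.
P(node-a | evidence) = 0.000428736 / 0.020219552 ≈ 0.0212.

0.0212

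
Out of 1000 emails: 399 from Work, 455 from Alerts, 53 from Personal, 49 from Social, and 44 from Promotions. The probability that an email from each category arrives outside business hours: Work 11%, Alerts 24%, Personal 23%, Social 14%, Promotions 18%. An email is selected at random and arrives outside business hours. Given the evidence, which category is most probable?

By Bayes' rule, posterior ∝ prior × likelihood:
  Work: 0.399 × 0.11 = 0.04389
  Alerts: 0.455 × 0.24 = 0.1092
  Personal: 0.053 × 0.23 = 0.01219
  Social: 0.049 × 0.14 = 0.00686
  Promotions: 0.044 × 0.18 = 0.00792
Normalizing constant = 0.18006.
Largest term belongs to Alerts, so Alerts is most probable.

Alerts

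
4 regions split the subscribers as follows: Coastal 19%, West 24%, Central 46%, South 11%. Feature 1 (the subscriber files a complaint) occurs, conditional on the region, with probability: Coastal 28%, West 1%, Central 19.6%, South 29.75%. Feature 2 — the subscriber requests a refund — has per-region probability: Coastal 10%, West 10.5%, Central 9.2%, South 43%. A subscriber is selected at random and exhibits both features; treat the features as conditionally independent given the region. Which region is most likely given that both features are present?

South

Prior × likelihood for each hypothesis:
  Coastal: 0.19 × 0.28 × 0.1 = 0.00532
  West: 0.24 × 0.01 × 0.105 = 0.000252
  Central: 0.46 × 0.196 × 0.092 = 0.00829472
  South: 0.11 × 0.2975 × 0.43 = 0.01407175
Total = 0.02793847.
Largest term belongs to South, so South is most probable.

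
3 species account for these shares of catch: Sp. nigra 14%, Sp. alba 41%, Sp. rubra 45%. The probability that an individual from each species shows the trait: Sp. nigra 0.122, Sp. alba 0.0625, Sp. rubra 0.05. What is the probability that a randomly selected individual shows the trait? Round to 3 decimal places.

Prior × likelihood for each hypothesis:
  Sp. nigra: 0.14 × 0.122 = 0.01708
  Sp. alba: 0.41 × 0.0625 = 0.025625
  Sp. rubra: 0.45 × 0.05 = 0.0225
P(trait) = 0.01708 + 0.025625 + 0.0225 = 0.065205 → 0.065.

0.065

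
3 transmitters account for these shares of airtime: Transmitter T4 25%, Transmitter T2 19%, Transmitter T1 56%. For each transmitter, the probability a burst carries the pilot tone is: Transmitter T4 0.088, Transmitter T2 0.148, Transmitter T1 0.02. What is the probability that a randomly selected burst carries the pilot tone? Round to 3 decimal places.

By Bayes' rule, posterior ∝ prior × likelihood:
  Transmitter T4: 0.25 × 0.088 = 0.022
  Transmitter T2: 0.19 × 0.148 = 0.02812
  Transmitter T1: 0.56 × 0.02 = 0.0112
P(pilot) = 0.022 + 0.02812 + 0.0112 = 0.06132 → 0.061.

0.061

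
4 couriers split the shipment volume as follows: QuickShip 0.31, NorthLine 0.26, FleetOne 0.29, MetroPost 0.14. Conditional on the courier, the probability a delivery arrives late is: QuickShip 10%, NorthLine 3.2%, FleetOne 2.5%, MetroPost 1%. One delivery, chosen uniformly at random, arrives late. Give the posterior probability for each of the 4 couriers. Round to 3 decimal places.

Prior × likelihood for each hypothesis:
  QuickShip: 0.31 × 0.1 = 0.031
  NorthLine: 0.26 × 0.032 = 0.00832
  FleetOne: 0.29 × 0.025 = 0.00725
  MetroPost: 0.14 × 0.01 = 0.0014
Normalizing constant = 0.04797.
P(QuickShip | late) = 0.031/0.04797 ≈ 0.646
P(NorthLine | late) = 0.00832/0.04797 ≈ 0.173
P(FleetOne | late) = 0.00725/0.04797 ≈ 0.151
P(MetroPost | late) = 0.0014/0.04797 ≈ 0.029

QuickShip 0.646, NorthLine 0.173, FleetOne 0.151, MetroPost 0.029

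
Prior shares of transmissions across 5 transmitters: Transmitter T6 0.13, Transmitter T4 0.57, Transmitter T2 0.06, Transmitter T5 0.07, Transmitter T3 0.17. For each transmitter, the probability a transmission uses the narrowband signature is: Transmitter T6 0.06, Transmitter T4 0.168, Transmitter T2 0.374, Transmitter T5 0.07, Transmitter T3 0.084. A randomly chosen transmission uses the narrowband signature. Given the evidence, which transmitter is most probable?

Transmitter T4

Prior × likelihood for each hypothesis:
  Transmitter T6: 0.13 × 0.06 = 0.0078
  Transmitter T4: 0.57 × 0.168 = 0.09576
  Transmitter T2: 0.06 × 0.374 = 0.02244
  Transmitter T5: 0.07 × 0.07 = 0.0049
  Transmitter T3: 0.17 × 0.084 = 0.01428
Sum = 0.14518.
Largest term belongs to Transmitter T4, so Transmitter T4 is most probable.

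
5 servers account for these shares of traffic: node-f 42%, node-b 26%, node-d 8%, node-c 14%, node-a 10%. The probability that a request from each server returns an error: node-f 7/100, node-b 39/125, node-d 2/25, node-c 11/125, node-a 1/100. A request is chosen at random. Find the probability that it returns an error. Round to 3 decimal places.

Unnormalized posteriors (prior × likelihood):
  node-f: 0.42 × 0.07 = 0.0294
  node-b: 0.26 × 0.312 = 0.08112
  node-d: 0.08 × 0.08 = 0.0064
  node-c: 0.14 × 0.088 = 0.01232
  node-a: 0.1 × 0.01 = 0.001
P(error) = 0.0294 + 0.08112 + 0.0064 + 0.01232 + 0.001 = 0.13024 → 0.130.

0.130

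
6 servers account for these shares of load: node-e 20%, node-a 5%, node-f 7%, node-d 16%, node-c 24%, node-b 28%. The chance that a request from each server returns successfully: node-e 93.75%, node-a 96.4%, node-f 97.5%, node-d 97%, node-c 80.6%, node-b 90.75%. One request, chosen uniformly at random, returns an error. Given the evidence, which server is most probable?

Taking complements, P(error | each) = node-e 0.0625, node-a 0.036, node-f 0.025, node-d 0.03, node-c 0.194, node-b 0.0925.
Unnormalized posteriors (prior × likelihood):
  node-e: 0.2 × 0.0625 = 0.0125
  node-a: 0.05 × 0.036 = 0.0018
  node-f: 0.07 × 0.025 = 0.00175
  node-d: 0.16 × 0.03 = 0.0048
  node-c: 0.24 × 0.194 = 0.04656
  node-b: 0.28 × 0.0925 = 0.0259
Normalizing constant = 0.09331.
Largest term belongs to node-c, so node-c is most probable.

node-c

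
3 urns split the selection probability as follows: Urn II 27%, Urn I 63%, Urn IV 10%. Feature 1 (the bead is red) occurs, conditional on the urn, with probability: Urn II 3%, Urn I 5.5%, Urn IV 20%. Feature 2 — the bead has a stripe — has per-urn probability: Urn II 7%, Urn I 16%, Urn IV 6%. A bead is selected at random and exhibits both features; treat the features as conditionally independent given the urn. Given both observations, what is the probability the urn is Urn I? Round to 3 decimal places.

Unnormalized posteriors (prior × likelihood):
  Urn II: 0.27 × 0.03 × 0.07 = 0.000567
  Urn I: 0.63 × 0.055 × 0.16 = 0.005544
  Urn IV: 0.1 × 0.2 × 0.06 = 0.0012
Normalizing constant = 0.007311.
P(Urn I | evidence) = 0.005544 / 0.007311 ≈ 0.758.

0.758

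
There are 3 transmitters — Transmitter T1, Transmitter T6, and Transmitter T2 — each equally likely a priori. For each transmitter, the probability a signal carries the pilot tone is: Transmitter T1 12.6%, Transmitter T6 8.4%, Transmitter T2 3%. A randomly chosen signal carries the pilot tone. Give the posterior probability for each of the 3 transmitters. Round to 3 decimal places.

Transmitter T1 0.525, Transmitter T6 0.350, Transmitter T2 0.125

With a uniform prior (1/3 each), posterior ∝ likelihood:
  Transmitter T1: 0.126
  Transmitter T6: 0.084
  Transmitter T2: 0.03
Normalizing constant = 0.24.
P(Transmitter T1 | pilot) = 0.126/0.24 ≈ 0.525
P(Transmitter T6 | pilot) = 0.084/0.24 ≈ 0.350
P(Transmitter T2 | pilot) = 0.03/0.24 ≈ 0.125
(Check: 0.525+0.350+0.125 = 1.000.)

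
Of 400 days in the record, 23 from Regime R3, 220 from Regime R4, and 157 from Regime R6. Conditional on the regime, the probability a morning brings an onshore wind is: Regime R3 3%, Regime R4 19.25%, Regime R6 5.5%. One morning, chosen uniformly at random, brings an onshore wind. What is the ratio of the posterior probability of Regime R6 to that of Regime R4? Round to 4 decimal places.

Unnormalized posteriors (prior × likelihood):
  Regime R3: 0.0575 × 0.03 = 0.001725
  Regime R4: 0.55 × 0.1925 = 0.105875
  Regime R6: 0.3925 × 0.055 = 0.0215875
Sum = 0.1291875.
The ratio is 0.0215875 / 0.105875 (the normalizer cancels) = 0.2039.

0.2039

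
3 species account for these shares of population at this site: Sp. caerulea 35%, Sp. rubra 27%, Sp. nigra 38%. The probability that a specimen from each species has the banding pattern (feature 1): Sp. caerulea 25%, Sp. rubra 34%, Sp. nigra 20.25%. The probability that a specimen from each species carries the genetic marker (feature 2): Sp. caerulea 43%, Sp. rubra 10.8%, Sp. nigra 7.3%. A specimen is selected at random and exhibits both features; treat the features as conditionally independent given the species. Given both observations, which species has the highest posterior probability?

By Bayes' rule, posterior ∝ prior × likelihood:
  Sp. caerulea: 0.35 × 0.25 × 0.43 = 0.037625
  Sp. rubra: 0.27 × 0.34 × 0.108 = 0.0099144
  Sp. nigra: 0.38 × 0.2025 × 0.073 = 0.00561735
Normalizing constant = 0.05315675.
Largest term belongs to Sp. caerulea, so Sp. caerulea is most probable.

Sp. caerulea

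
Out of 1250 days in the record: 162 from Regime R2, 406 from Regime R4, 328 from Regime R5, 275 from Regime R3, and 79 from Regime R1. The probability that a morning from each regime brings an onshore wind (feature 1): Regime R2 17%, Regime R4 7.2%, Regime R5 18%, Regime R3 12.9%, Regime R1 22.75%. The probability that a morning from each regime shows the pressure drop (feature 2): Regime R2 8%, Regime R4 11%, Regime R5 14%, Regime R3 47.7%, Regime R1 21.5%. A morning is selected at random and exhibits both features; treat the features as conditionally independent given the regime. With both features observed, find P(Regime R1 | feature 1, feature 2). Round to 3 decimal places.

0.112

Prior × likelihood for each hypothesis:
  Regime R2: 0.1296 × 0.17 × 0.08 = 0.00176256
  Regime R4: 0.3248 × 0.072 × 0.11 = 0.002572416
  Regime R5: 0.2624 × 0.18 × 0.14 = 0.00661248
  Regime R3: 0.22 × 0.129 × 0.477 = 0.01353726
  Regime R1: 0.0632 × 0.2275 × 0.215 = 0.00309127
Sum = 0.027575986.
P(Regime R1 | evidence) = 0.00309127 / 0.027575986 ≈ 0.112.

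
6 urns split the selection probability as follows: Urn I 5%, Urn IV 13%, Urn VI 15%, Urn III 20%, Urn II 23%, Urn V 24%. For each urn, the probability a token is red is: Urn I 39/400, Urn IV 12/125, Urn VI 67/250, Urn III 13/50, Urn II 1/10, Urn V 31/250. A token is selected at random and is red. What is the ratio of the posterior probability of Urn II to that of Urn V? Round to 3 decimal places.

Compute prior × likelihood for every hypothesis:
  Urn I: 0.05 × 0.0975 = 0.004875
  Urn IV: 0.13 × 0.096 = 0.01248
  Urn VI: 0.15 × 0.268 = 0.0402
  Urn III: 0.2 × 0.26 = 0.052
  Urn II: 0.23 × 0.1 = 0.023
  Urn V: 0.24 × 0.124 = 0.02976
Sum = 0.162315.
The ratio is 0.023 / 0.02976 (the normalizer cancels) = 0.773.

0.773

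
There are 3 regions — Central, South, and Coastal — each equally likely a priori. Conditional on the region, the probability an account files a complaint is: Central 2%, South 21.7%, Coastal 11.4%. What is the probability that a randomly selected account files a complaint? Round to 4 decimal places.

0.1170

With a uniform prior (1/3 each), posterior ∝ likelihood:
  Central: 0.02
  South: 0.217
  Coastal: 0.114
P(complaint) = (1/3) × (0.02 + 0.217 + 0.114) = 0.351/3 ≈ 0.1170.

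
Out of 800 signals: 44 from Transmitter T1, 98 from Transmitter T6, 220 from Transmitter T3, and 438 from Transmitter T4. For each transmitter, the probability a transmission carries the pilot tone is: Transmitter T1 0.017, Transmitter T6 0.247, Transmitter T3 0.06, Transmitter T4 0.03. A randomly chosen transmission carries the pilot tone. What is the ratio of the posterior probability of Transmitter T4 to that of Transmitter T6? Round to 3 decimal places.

0.543

Compute prior × likelihood for every hypothesis:
  Transmitter T1: 0.055 × 0.017 = 0.000935
  Transmitter T6: 0.1225 × 0.247 = 0.0302575
  Transmitter T3: 0.275 × 0.06 = 0.0165
  Transmitter T4: 0.5475 × 0.03 = 0.016425
Total = 0.0641175.
The ratio is 0.016425 / 0.0302575 (the normalizer cancels) = 0.543.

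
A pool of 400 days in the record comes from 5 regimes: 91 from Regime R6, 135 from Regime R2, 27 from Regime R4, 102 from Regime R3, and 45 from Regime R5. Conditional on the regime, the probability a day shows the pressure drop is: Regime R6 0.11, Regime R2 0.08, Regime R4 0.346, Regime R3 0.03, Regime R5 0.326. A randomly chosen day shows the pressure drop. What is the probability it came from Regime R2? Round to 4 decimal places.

Prior × likelihood for each hypothesis:
  Regime R6: 0.2275 × 0.11 = 0.025025
  Regime R2: 0.3375 × 0.08 = 0.027
  Regime R4: 0.0675 × 0.346 = 0.023355
  Regime R3: 0.255 × 0.03 = 0.00765
  Regime R5: 0.1125 × 0.326 = 0.036675
Normalizing constant = 0.119705.
P(Regime R2 | evidence) = 0.027 / 0.119705 ≈ 0.2256.

0.2256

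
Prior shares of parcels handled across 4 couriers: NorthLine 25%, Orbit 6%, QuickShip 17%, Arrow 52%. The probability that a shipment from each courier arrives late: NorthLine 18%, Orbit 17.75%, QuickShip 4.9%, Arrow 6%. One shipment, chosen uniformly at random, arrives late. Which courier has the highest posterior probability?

Unnormalized posteriors (prior × likelihood):
  NorthLine: 0.25 × 0.18 = 0.045
  Orbit: 0.06 × 0.1775 = 0.01065
  QuickShip: 0.17 × 0.049 = 0.00833
  Arrow: 0.52 × 0.06 = 0.0312
Normalizing constant = 0.09518.
Largest term belongs to NorthLine, so NorthLine is most probable.

NorthLine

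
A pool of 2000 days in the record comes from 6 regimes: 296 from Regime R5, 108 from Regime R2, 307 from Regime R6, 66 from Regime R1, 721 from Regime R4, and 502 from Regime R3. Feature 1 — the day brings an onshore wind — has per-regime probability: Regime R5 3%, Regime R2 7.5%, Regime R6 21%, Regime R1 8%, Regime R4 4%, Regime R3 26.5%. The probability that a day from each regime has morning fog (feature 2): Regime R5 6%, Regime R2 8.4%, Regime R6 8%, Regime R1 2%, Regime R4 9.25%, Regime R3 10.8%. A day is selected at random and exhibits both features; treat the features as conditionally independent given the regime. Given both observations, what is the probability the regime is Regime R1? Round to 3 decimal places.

Unnormalized posteriors (prior × likelihood):
  Regime R5: 0.148 × 0.03 × 0.06 = 0.0002664
  Regime R2: 0.054 × 0.075 × 0.084 = 0.0003402
  Regime R6: 0.1535 × 0.21 × 0.08 = 0.0025788
  Regime R1: 0.033 × 0.08 × 0.02 = 0.0000528
  Regime R4: 0.3605 × 0.04 × 0.0925 = 0.00133385
  Regime R3: 0.251 × 0.265 × 0.108 = 0.00718362
Sum = 0.01175567.
P(Regime R1 | evidence) = 0.0000528 / 0.01175567 ≈ 0.004.

0.004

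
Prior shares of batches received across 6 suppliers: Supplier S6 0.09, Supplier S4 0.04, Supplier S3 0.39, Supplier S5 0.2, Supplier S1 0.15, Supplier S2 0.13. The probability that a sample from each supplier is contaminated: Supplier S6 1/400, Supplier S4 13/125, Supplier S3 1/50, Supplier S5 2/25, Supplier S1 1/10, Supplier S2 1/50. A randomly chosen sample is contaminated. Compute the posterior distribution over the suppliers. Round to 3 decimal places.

Supplier S6 0.005, Supplier S4 0.091, Supplier S3 0.170, Supplier S5 0.349, Supplier S1 0.328, Supplier S2 0.057

Prior × likelihood for each hypothesis:
  Supplier S6: 0.09 × 0.0025 = 0.000225
  Supplier S4: 0.04 × 0.104 = 0.00416
  Supplier S3: 0.39 × 0.02 = 0.0078
  Supplier S5: 0.2 × 0.08 = 0.016
  Supplier S1: 0.15 × 0.1 = 0.015
  Supplier S2: 0.13 × 0.02 = 0.0026
Sum = 0.045785.
P(Supplier S6 | contaminated) = 0.000225/0.045785 ≈ 0.005
P(Supplier S4 | contaminated) = 0.00416/0.045785 ≈ 0.091
P(Supplier S3 | contaminated) = 0.0078/0.045785 ≈ 0.170
P(Supplier S5 | contaminated) = 0.016/0.045785 ≈ 0.349
P(Supplier S1 | contaminated) = 0.015/0.045785 ≈ 0.328
P(Supplier S2 | contaminated) = 0.0026/0.045785 ≈ 0.057
(Check: 0.005+0.091+0.170+0.349+0.328+0.057 = 1.000.)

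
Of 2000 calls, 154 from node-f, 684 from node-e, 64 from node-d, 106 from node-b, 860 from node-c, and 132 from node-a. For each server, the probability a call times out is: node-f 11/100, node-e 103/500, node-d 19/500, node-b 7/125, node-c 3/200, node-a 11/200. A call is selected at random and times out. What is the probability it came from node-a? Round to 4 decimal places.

By Bayes' rule, posterior ∝ prior × likelihood:
  node-f: 0.077 × 0.11 = 0.00847
  node-e: 0.342 × 0.206 = 0.070452
  node-d: 0.032 × 0.038 = 0.001216
  node-b: 0.053 × 0.056 = 0.002968
  node-c: 0.43 × 0.015 = 0.00645
  node-a: 0.066 × 0.055 = 0.00363
Sum = 0.093186.
P(node-a | evidence) = 0.00363 / 0.093186 ≈ 0.0390.

0.0390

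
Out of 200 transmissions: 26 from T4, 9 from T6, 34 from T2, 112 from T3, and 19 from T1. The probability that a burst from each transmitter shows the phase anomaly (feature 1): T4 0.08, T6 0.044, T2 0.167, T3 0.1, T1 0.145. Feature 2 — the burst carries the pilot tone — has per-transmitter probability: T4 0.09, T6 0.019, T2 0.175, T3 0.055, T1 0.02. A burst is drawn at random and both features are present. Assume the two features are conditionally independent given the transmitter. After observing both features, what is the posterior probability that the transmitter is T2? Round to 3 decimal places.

Compute prior × likelihood for every hypothesis:
  T4: 0.13 × 0.08 × 0.09 = 0.000936
  T6: 0.045 × 0.044 × 0.019 = 0.00003762
  T2: 0.17 × 0.167 × 0.175 = 0.00496825
  T3: 0.56 × 0.1 × 0.055 = 0.00308
  T1: 0.095 × 0.145 × 0.02 = 0.0002755
Sum = 0.00929737.
P(T2 | evidence) = 0.00496825 / 0.00929737 ≈ 0.534.

0.534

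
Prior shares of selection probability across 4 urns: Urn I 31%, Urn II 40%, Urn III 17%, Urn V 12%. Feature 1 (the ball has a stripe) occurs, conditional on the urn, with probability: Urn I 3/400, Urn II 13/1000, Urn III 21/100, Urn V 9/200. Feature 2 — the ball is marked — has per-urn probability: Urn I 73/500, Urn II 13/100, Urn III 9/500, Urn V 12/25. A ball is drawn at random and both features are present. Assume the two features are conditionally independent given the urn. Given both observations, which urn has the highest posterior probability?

Unnormalized posteriors (prior × likelihood):
  Urn I: 0.31 × 0.0075 × 0.146 = 0.00033945
  Urn II: 0.4 × 0.013 × 0.13 = 0.000676
  Urn III: 0.17 × 0.21 × 0.018 = 0.0006426
  Urn V: 0.12 × 0.045 × 0.48 = 0.002592
Normalizing constant = 0.00425005.
Largest term belongs to Urn V, so Urn V is most probable.

Urn V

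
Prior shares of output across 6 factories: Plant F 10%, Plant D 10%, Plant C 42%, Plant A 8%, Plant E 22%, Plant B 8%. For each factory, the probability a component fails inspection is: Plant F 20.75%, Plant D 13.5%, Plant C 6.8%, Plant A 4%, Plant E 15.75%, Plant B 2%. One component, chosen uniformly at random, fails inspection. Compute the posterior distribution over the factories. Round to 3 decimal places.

Compute prior × likelihood for every hypothesis:
  Plant F: 0.1 × 0.2075 = 0.02075
  Plant D: 0.1 × 0.135 = 0.0135
  Plant C: 0.42 × 0.068 = 0.02856
  Plant A: 0.08 × 0.04 = 0.0032
  Plant E: 0.22 × 0.1575 = 0.03465
  Plant B: 0.08 × 0.02 = 0.0016
Total = 0.10226.
P(Plant F | nonconforming) = 0.02075/0.10226 ≈ 0.203
P(Plant D | nonconforming) = 0.0135/0.10226 ≈ 0.132
P(Plant C | nonconforming) = 0.02856/0.10226 ≈ 0.279
P(Plant A | nonconforming) = 0.0032/0.10226 ≈ 0.031
P(Plant E | nonconforming) = 0.03465/0.10226 ≈ 0.339
P(Plant B | nonconforming) = 0.0016/0.10226 ≈ 0.016

Plant F 0.203, Plant D 0.132, Plant C 0.279, Plant A 0.031, Plant E 0.339, Plant B 0.016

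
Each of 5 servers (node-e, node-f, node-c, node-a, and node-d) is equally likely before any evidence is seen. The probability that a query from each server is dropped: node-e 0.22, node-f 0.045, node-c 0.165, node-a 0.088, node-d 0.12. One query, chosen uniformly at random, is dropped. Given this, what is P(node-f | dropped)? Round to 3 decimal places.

0.071

Since the prior is uniform, the posterior is proportional to the likelihood:
  node-e: 0.22
  node-f: 0.045
  node-c: 0.165
  node-a: 0.088
  node-d: 0.12
Sum = 0.638.
P(node-f | evidence) = 0.045 / 0.638 ≈ 0.071.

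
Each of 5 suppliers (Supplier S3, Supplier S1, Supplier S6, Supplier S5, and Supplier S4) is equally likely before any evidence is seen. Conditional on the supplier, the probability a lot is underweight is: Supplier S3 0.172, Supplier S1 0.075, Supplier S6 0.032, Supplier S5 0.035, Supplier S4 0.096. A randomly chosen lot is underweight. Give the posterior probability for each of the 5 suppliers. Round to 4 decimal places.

Supplier S3 0.4195, Supplier S1 0.1829, Supplier S6 0.0780, Supplier S5 0.0854, Supplier S4 0.2341

Since the prior is uniform, the posterior is proportional to the likelihood:
  Supplier S3: 0.172
  Supplier S1: 0.075
  Supplier S6: 0.032
  Supplier S5: 0.035
  Supplier S4: 0.096
Total = 0.41.
P(Supplier S3 | underweight) = 0.172/0.41 ≈ 0.4195
P(Supplier S1 | underweight) = 0.075/0.41 ≈ 0.1829
P(Supplier S6 | underweight) = 0.032/0.41 ≈ 0.0780
P(Supplier S5 | underweight) = 0.035/0.41 ≈ 0.0854
P(Supplier S4 | underweight) = 0.096/0.41 ≈ 0.2341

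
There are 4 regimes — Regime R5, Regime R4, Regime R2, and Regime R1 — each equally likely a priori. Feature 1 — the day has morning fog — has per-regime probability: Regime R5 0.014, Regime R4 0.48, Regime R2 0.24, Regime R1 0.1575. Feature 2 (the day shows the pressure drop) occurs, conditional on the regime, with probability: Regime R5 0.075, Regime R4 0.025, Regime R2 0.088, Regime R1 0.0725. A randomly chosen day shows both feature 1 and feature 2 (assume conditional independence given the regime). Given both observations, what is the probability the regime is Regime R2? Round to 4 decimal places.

0.4633

With a uniform prior (1/4 each), posterior ∝ likelihood:
  Regime R5: 0.014 × 0.075 = 0.00105
  Regime R4: 0.48 × 0.025 = 0.012
  Regime R2: 0.24 × 0.088 = 0.02112
  Regime R1: 0.1575 × 0.0725 = 0.01141875
Sum = 0.04558875.
P(Regime R2 | evidence) = 0.02112 / 0.04558875 ≈ 0.4633.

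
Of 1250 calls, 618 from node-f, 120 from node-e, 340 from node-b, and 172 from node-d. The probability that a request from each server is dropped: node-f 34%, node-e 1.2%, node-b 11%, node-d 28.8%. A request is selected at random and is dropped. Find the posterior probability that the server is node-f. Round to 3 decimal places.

Prior × likelihood for each hypothesis:
  node-f: 0.4944 × 0.34 = 0.168096
  node-e: 0.096 × 0.012 = 0.001152
  node-b: 0.272 × 0.11 = 0.02992
  node-d: 0.1376 × 0.288 = 0.0396288
Sum = 0.2387968.
P(node-f | evidence) = 0.168096 / 0.2387968 ≈ 0.704.

0.704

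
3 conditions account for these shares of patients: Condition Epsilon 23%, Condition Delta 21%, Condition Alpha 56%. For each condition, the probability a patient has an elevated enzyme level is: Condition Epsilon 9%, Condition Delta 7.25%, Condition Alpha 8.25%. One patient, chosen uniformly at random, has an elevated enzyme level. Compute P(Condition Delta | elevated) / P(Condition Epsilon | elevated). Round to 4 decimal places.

Compute prior × likelihood for every hypothesis:
  Condition Epsilon: 0.23 × 0.09 = 0.0207
  Condition Delta: 0.21 × 0.0725 = 0.015225
  Condition Alpha: 0.56 × 0.0825 = 0.0462
Normalizing constant = 0.082125.
The ratio is 0.015225 / 0.0207 (the normalizer cancels) = 0.7355.

0.7355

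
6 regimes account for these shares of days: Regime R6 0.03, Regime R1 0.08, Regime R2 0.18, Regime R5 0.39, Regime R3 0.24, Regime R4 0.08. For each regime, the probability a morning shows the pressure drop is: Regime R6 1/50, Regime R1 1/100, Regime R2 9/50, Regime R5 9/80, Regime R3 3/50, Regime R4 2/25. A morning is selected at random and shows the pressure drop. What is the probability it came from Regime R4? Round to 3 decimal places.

0.065

Compute prior × likelihood for every hypothesis:
  Regime R6: 0.03 × 0.02 = 0.0006
  Regime R1: 0.08 × 0.01 = 0.0008
  Regime R2: 0.18 × 0.18 = 0.0324
  Regime R5: 0.39 × 0.1125 = 0.043875
  Regime R3: 0.24 × 0.06 = 0.0144
  Regime R4: 0.08 × 0.08 = 0.0064
Sum = 0.098475.
P(Regime R4 | evidence) = 0.0064 / 0.098475 ≈ 0.065.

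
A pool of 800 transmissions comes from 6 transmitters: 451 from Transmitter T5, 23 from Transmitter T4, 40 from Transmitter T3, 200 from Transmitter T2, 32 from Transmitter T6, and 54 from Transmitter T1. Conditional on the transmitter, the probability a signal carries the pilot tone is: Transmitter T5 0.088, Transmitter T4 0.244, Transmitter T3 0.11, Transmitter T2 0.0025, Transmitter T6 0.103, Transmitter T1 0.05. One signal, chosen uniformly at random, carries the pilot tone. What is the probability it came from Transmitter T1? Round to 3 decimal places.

0.048

By Bayes' rule, posterior ∝ prior × likelihood:
  Transmitter T5: 0.56375 × 0.088 = 0.04961
  Transmitter T4: 0.02875 × 0.244 = 0.007015
  Transmitter T3: 0.05 × 0.11 = 0.0055
  Transmitter T2: 0.25 × 0.0025 = 0.000625
  Transmitter T6: 0.04 × 0.103 = 0.00412
  Transmitter T1: 0.0675 × 0.05 = 0.003375
Normalizing constant = 0.070245.
P(Transmitter T1 | evidence) = 0.003375 / 0.070245 ≈ 0.048.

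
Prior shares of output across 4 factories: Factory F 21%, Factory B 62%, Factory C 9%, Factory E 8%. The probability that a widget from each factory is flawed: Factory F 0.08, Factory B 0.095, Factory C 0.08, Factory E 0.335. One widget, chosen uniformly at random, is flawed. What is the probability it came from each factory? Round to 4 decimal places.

Unnormalized posteriors (prior × likelihood):
  Factory F: 0.21 × 0.08 = 0.0168
  Factory B: 0.62 × 0.095 = 0.0589
  Factory C: 0.09 × 0.08 = 0.0072
  Factory E: 0.08 × 0.335 = 0.0268
Total = 0.1097.
P(Factory F | flawed) = 0.0168/0.1097 ≈ 0.1531
P(Factory B | flawed) = 0.0589/0.1097 ≈ 0.5369
P(Factory C | flawed) = 0.0072/0.1097 ≈ 0.0656
P(Factory E | flawed) = 0.0268/0.1097 ≈ 0.2443
(Check: 0.1531+0.5369+0.0656+0.2443 = 0.9999.)

Factory F 0.1531, Factory B 0.5369, Factory C 0.0656, Factory E 0.2443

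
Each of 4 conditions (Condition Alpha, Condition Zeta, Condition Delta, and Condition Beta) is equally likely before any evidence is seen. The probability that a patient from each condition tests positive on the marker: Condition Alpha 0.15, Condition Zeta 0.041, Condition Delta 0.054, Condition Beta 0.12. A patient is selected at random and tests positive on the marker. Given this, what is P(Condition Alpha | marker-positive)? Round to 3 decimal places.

Since the prior is uniform, the posterior is proportional to the likelihood:
  Condition Alpha: 0.15
  Condition Zeta: 0.041
  Condition Delta: 0.054
  Condition Beta: 0.12
Total = 0.365.
P(Condition Alpha | evidence) = 0.15 / 0.365 ≈ 0.411.

0.411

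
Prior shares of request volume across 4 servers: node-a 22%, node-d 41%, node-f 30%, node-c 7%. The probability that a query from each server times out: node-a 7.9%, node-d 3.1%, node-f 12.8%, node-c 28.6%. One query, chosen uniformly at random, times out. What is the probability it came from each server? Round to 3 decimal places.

By Bayes' rule, posterior ∝ prior × likelihood:
  node-a: 0.22 × 0.079 = 0.01738
  node-d: 0.41 × 0.031 = 0.01271
  node-f: 0.3 × 0.128 = 0.0384
  node-c: 0.07 × 0.286 = 0.02002
Sum = 0.08851.
P(node-a | timeout) = 0.01738/0.08851 ≈ 0.196
P(node-d | timeout) = 0.01271/0.08851 ≈ 0.144
P(node-f | timeout) = 0.0384/0.08851 ≈ 0.434
P(node-c | timeout) = 0.02002/0.08851 ≈ 0.226
(Check: 0.196+0.144+0.434+0.226 = 1.000.)

node-a 0.196, node-d 0.144, node-f 0.434, node-c 0.226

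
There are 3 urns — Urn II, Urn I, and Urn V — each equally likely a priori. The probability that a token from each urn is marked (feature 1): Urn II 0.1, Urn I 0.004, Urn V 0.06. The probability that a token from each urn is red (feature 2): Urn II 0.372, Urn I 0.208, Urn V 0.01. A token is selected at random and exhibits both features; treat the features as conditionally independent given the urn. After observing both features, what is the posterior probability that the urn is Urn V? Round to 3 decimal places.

0.016

Since the prior is uniform, the posterior is proportional to the likelihood:
  Urn II: 0.1 × 0.372 = 0.0372
  Urn I: 0.004 × 0.208 = 0.000832
  Urn V: 0.06 × 0.01 = 0.0006
Total = 0.038632.
P(Urn V | evidence) = 0.0006 / 0.038632 ≈ 0.016.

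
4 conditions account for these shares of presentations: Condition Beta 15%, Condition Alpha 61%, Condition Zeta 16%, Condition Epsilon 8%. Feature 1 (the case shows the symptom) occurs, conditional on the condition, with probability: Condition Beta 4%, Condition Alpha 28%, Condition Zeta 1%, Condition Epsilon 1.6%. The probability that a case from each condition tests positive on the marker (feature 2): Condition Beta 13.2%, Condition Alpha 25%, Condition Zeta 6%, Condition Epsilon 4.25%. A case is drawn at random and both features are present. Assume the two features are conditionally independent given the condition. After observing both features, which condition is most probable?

Compute prior × likelihood for every hypothesis:
  Condition Beta: 0.15 × 0.04 × 0.132 = 0.000792
  Condition Alpha: 0.61 × 0.28 × 0.25 = 0.0427
  Condition Zeta: 0.16 × 0.01 × 0.06 = 0.000096
  Condition Epsilon: 0.08 × 0.016 × 0.0425 = 0.0000544
Total = 0.0436424.
Largest term belongs to Condition Alpha, so Condition Alpha is most probable.

Condition Alpha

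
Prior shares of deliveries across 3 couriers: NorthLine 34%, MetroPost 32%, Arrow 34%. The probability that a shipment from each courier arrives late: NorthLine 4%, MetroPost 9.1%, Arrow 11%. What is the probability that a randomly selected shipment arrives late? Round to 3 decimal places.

0.080

Prior × likelihood for each hypothesis:
  NorthLine: 0.34 × 0.04 = 0.0136
  MetroPost: 0.32 × 0.091 = 0.02912
  Arrow: 0.34 × 0.11 = 0.0374
P(late) = 0.0136 + 0.02912 + 0.0374 = 0.08012 → 0.080.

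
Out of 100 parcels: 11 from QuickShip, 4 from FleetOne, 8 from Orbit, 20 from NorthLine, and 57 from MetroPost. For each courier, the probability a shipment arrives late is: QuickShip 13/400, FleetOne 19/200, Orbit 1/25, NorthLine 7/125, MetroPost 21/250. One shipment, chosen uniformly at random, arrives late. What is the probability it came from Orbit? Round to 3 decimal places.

Unnormalized posteriors (prior × likelihood):
  QuickShip: 0.11 × 0.0325 = 0.003575
  FleetOne: 0.04 × 0.095 = 0.0038
  Orbit: 0.08 × 0.04 = 0.0032
  NorthLine: 0.2 × 0.056 = 0.0112
  MetroPost: 0.57 × 0.084 = 0.04788
Total = 0.069655.
P(Orbit | evidence) = 0.0032 / 0.069655 ≈ 0.046.

0.046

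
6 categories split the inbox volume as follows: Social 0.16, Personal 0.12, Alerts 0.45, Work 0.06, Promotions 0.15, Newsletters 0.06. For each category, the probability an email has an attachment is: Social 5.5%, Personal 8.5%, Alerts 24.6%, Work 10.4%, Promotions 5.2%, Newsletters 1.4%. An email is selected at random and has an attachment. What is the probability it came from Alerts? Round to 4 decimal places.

0.7657

Unnormalized posteriors (prior × likelihood):
  Social: 0.16 × 0.055 = 0.0088
  Personal: 0.12 × 0.085 = 0.0102
  Alerts: 0.45 × 0.246 = 0.1107
  Work: 0.06 × 0.104 = 0.00624
  Promotions: 0.15 × 0.052 = 0.0078
  Newsletters: 0.06 × 0.014 = 0.00084
Sum = 0.14458.
P(Alerts | evidence) = 0.1107 / 0.14458 ≈ 0.7657.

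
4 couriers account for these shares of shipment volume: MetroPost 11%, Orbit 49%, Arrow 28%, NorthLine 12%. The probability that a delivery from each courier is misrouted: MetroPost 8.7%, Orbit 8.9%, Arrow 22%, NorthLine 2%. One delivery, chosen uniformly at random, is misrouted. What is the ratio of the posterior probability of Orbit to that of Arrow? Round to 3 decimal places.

By Bayes' rule, posterior ∝ prior × likelihood:
  MetroPost: 0.11 × 0.087 = 0.00957
  Orbit: 0.49 × 0.089 = 0.04361
  Arrow: 0.28 × 0.22 = 0.0616
  NorthLine: 0.12 × 0.02 = 0.0024
Normalizing constant = 0.11718.
The ratio is 0.04361 / 0.0616 (the normalizer cancels) = 0.708.

0.708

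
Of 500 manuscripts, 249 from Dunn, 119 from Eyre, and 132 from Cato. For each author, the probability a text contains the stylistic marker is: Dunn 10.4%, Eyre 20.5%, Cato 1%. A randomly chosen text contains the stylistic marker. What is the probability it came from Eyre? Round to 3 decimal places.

Compute prior × likelihood for every hypothesis:
  Dunn: 0.498 × 0.104 = 0.051792
  Eyre: 0.238 × 0.205 = 0.04879
  Cato: 0.264 × 0.01 = 0.00264
Normalizing constant = 0.103222.
P(Eyre | evidence) = 0.04879 / 0.103222 ≈ 0.473.

0.473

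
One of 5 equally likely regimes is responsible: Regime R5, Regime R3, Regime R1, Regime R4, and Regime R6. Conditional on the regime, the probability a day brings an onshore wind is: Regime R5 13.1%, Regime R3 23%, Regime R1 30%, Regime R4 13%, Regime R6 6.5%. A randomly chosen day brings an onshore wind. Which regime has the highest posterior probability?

Since the prior is uniform, the posterior is proportional to the likelihood:
  Regime R5: 0.131
  Regime R3: 0.23
  Regime R1: 0.3
  Regime R4: 0.13
  Regime R6: 0.065
Sum = 0.856.
Largest term belongs to Regime R1, so Regime R1 is most probable.

Regime R1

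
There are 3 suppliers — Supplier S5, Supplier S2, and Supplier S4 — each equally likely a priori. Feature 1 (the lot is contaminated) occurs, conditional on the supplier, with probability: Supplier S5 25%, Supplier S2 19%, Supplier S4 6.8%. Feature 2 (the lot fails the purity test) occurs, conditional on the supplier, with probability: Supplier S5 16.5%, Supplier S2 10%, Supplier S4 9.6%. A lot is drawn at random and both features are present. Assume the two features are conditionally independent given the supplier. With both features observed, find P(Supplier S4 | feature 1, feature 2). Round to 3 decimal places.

Since the prior is uniform, the posterior is proportional to the likelihood:
  Supplier S5: 0.25 × 0.165 = 0.04125
  Supplier S2: 0.19 × 0.1 = 0.019
  Supplier S4: 0.068 × 0.096 = 0.006528
Normalizing constant = 0.066778.
P(Supplier S4 | evidence) = 0.006528 / 0.066778 ≈ 0.098.

0.098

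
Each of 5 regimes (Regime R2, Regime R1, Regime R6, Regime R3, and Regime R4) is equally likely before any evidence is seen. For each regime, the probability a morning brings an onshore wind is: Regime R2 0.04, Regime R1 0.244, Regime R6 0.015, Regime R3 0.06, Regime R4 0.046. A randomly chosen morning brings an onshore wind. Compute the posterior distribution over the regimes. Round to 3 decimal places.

Since the prior is uniform, the posterior is proportional to the likelihood:
  Regime R2: 0.04
  Regime R1: 0.244
  Regime R6: 0.015
  Regime R3: 0.06
  Regime R4: 0.046
Normalizing constant = 0.405.
P(Regime R2 | onshore) = 0.04/0.405 ≈ 0.099
P(Regime R1 | onshore) = 0.244/0.405 ≈ 0.602
P(Regime R6 | onshore) = 0.015/0.405 ≈ 0.037
P(Regime R3 | onshore) = 0.06/0.405 ≈ 0.148
P(Regime R4 | onshore) = 0.046/0.405 ≈ 0.114
(Check: 0.099+0.602+0.037+0.148+0.114 = 1.000.)

Regime R2 0.099, Regime R1 0.602, Regime R6 0.037, Regime R3 0.148, Regime R4 0.114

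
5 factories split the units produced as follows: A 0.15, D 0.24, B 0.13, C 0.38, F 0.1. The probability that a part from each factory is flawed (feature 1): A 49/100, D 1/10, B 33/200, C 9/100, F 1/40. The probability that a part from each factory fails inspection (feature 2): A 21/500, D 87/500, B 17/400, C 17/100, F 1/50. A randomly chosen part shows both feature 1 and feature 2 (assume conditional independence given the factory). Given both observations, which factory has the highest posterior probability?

Compute prior × likelihood for every hypothesis:
  A: 0.15 × 0.49 × 0.042 = 0.003087
  D: 0.24 × 0.1 × 0.174 = 0.004176
  B: 0.13 × 0.165 × 0.0425 = 0.000911625
  C: 0.38 × 0.09 × 0.17 = 0.005814
  F: 0.1 × 0.025 × 0.02 = 0.00005
Total = 0.014038625.
Largest term belongs to C, so C is most probable.

C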